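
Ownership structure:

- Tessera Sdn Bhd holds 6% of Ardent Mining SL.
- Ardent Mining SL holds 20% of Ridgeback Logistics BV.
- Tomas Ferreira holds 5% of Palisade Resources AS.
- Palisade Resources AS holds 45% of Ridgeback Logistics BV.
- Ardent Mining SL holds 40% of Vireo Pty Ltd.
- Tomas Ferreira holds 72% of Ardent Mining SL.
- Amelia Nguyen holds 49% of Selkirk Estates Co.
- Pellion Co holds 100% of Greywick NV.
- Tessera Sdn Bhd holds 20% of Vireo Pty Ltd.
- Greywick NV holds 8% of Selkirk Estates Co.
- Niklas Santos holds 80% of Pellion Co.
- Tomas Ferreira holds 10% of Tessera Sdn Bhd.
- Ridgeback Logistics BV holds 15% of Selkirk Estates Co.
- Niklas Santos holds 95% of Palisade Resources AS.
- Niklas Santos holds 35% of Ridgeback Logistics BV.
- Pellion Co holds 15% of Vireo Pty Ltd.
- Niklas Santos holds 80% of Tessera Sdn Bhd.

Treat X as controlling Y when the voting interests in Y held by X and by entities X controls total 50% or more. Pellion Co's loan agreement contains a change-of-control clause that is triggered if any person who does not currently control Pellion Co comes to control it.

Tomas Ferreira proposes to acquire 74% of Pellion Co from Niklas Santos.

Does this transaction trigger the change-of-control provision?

The purchase adds only to Tomas's holdings (Niklas's stake shrinks), so Tomas is the only person who could newly come to control Pellion.
Tomas holds 72% of Ardent, so Tomas controls Ardent.
Neither Tomas nor any entity Tomas controls holds any voting interest in Pellion.
So before the transaction, Tomas does not control Pellion.
After the purchase, Tomas holds 74% of Pellion directly, and Niklas's stake falls to 6%.
Tomas holds 74% of Pellion, so Tomas controls Pellion.
Tomas did not control Pellion before and does after, so the clause is triggered.

Yes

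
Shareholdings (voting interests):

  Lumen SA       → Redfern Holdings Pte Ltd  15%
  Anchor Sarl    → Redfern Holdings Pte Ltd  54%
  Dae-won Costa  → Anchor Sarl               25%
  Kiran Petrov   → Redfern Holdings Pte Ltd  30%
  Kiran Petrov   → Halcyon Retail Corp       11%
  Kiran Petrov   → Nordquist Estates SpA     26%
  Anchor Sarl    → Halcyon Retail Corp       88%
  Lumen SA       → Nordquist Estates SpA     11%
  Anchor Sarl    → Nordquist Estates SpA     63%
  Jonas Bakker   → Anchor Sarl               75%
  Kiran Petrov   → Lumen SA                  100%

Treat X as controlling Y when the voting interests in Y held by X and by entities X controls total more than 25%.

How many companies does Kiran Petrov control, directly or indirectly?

Kiran holds 100% of Lumen, so Kiran controls Lumen.
Kiran and Lumen together hold 26% + 11% = 37% of Nordquist, so Kiran controls Nordquist.
Lumen and Kiran together hold 15% + 30% = 45% of Redfern, so Kiran controls Redfern.
No other company's threshold is met.
Kiran controls 3 companies.

3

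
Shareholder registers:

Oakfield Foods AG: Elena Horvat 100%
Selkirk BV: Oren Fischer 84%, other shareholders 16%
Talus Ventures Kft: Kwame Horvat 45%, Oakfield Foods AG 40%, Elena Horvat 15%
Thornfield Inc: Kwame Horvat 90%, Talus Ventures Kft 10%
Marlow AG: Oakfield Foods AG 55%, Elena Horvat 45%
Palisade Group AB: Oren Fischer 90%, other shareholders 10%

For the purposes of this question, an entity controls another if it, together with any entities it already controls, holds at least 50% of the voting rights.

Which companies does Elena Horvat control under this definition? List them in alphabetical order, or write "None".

Marlow AG, Oakfield Foods AG, Talus Ventures Kft

Elena holds 100% of Oakfield, so Elena controls Oakfield.
Oakfield and Elena together hold 40% + 15% = 55% of Talus, so Elena controls Talus.
Oakfield and Elena together hold 55% + 45% = 100% of Marlow, so Elena controls Marlow.
No other company's threshold is met.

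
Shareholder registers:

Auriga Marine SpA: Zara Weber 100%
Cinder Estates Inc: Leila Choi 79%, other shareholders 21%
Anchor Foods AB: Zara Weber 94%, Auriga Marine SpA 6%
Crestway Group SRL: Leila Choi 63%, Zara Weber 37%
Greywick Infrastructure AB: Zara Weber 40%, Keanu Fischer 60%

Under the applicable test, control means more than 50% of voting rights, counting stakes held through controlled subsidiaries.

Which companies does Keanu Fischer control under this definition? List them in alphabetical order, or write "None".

Greywick Infrastructure AB

Keanu holds 60% of Greywick, so Keanu controls Greywick.
No other company's threshold is met.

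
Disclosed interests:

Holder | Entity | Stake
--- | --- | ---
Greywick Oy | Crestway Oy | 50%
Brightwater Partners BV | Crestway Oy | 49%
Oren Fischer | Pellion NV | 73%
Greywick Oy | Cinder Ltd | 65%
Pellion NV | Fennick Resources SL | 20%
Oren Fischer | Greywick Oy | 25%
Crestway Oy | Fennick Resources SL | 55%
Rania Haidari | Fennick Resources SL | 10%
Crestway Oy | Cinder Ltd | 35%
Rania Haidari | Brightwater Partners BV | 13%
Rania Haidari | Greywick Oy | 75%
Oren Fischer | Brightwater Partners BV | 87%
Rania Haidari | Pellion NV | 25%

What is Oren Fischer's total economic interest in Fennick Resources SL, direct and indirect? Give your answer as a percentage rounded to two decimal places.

Oren reaches Fennick along 3 paths.
Via Pellion: 73% × 20% = 14.6%.
Via Greywick → Crestway: 25% × 50% × 55% = 6.875%.
Via Brightwater → Crestway: 87% × 49% × 55% = 23.4465%.
Total: 14.6% + 6.875% + 23.4465% = 44.9215%.
Rounded: 44.92%.

44.92%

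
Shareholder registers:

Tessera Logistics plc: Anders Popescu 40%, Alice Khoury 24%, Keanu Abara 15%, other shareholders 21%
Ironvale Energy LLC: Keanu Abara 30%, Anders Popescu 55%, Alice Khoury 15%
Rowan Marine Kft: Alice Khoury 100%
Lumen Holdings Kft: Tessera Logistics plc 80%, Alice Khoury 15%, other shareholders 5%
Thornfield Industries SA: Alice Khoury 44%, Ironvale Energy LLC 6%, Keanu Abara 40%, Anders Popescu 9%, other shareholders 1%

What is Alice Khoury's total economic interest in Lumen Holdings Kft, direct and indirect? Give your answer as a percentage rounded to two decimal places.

Alice reaches Lumen along 2 paths.
Via Tessera: 24% × 80% = 19.2%.
Direct stake: 15% = 15%.
Total: 19.2% + 15% = 34.2%.
Rounded: 34.20%.

34.20%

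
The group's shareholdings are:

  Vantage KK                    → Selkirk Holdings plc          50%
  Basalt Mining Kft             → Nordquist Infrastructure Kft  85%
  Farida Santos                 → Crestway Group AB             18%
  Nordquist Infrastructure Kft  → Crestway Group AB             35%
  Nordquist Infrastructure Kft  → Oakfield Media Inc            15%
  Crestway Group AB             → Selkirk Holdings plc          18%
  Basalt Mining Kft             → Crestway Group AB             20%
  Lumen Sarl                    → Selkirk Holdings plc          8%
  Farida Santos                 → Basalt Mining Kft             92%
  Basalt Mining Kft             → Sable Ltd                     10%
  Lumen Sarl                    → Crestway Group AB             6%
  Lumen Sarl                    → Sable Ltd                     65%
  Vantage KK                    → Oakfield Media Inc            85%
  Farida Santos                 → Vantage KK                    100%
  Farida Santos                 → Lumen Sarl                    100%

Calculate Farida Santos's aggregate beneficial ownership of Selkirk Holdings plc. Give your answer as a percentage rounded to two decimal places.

Farida reaches Selkirk along 6 paths.
Via Crestway: 18% × 18% = 3.24%.
Via Basalt → Nordquist → Crestway: 92% × 85% × 35% × 18% = 4.9266%.
Via Basalt → Crestway: 92% × 20% × 18% = 3.312%.
Via Lumen → Crestway: 100% × 6% × 18% = 1.08%.
Via Vantage: 100% × 50% = 50%.
Via Lumen: 100% × 8% = 8%.
Total: 3.24% + 4.9266% + 3.312% + 1.08% + 50% + 8% = 70.5586%.
Rounded: 70.56%.

70.56%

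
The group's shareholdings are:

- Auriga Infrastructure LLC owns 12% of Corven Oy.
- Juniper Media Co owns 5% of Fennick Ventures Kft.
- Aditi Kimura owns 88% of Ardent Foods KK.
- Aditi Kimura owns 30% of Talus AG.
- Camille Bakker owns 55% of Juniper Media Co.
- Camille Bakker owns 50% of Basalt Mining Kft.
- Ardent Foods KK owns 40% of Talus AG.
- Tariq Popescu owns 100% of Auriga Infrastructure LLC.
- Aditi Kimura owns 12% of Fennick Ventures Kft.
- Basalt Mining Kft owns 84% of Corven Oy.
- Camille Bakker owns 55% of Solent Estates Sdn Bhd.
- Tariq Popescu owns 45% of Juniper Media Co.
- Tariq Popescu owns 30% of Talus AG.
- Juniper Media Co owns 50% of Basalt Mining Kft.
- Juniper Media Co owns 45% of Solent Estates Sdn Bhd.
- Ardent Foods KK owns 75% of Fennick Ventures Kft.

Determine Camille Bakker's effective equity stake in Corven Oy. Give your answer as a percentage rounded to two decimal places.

Camille reaches Corven along 2 paths.
Via Basalt: 50% × 84% = 42%.
Via Juniper → Basalt: 55% × 50% × 84% = 23.1%.
Total: 42% + 23.1% = 65.1%.
Rounded: 65.10%.

65.10%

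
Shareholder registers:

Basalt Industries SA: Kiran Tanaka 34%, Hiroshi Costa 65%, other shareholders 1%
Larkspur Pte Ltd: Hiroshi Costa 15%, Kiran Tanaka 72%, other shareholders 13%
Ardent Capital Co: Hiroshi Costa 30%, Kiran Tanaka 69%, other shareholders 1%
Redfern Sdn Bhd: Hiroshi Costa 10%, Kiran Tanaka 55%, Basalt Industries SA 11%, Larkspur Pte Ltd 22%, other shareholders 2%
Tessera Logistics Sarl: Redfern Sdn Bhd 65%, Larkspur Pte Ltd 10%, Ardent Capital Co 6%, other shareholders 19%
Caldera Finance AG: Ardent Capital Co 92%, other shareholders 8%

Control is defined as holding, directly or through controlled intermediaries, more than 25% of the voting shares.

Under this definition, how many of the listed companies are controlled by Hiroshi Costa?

3

Hiroshi holds 65% of Basalt, so Hiroshi controls Basalt.
Hiroshi holds 30% of Ardent, so Hiroshi controls Ardent.
Ardent holds 92% of Caldera, so Hiroshi controls Caldera.
No other company's threshold is met.
Hiroshi controls 3 companies.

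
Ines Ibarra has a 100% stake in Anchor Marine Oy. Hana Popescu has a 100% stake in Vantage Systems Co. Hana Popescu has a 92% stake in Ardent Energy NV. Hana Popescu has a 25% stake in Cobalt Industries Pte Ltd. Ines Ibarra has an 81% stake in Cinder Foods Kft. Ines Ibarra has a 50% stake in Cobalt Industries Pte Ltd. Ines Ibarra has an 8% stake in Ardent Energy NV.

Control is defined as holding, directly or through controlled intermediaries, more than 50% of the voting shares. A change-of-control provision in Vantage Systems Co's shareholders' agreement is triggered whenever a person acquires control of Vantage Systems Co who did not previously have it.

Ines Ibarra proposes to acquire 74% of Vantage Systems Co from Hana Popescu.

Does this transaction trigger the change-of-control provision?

Yes

The purchase adds only to Ines's holdings (Hana's stake shrinks), so Ines is the only person who could newly come to control Vantage.
Ines holds 81% of Cinder, so Ines controls Cinder.
Ines holds 100% of Anchor, so Ines controls Anchor.
Neither Ines nor any entity Ines controls holds any voting interest in Vantage.
So before the transaction, Ines does not control Vantage.
After the purchase, Ines holds 74% of Vantage directly, and Hana's stake falls to 26%.
Ines holds 74% of Vantage, so Ines controls Vantage.
Ines did not control Vantage before and does after, so the clause is triggered.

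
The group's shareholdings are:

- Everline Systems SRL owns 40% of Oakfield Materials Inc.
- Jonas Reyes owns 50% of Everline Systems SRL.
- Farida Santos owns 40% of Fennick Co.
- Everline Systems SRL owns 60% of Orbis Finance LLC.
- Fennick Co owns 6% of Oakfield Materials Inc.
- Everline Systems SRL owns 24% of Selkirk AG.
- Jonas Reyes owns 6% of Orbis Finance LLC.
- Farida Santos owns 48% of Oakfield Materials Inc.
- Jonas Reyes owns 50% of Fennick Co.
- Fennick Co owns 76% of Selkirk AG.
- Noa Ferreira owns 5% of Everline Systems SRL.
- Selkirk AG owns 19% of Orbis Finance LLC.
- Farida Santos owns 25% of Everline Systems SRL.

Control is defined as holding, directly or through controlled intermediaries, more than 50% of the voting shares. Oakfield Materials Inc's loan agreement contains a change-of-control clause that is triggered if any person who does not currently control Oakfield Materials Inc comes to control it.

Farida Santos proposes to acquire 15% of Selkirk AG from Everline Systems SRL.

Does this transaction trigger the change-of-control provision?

The purchase adds only to Farida's holdings (Everline's stake shrinks), so Farida is the only person who could newly come to control Oakfield.
Farida's largest direct stake is 48% in Oakfield, which does not meet the threshold, so Farida controls no company.
In Oakfield, Farida's side holds only 48%, not > 50%.
So before the transaction, Farida does not control Oakfield.
After the purchase, Farida holds 15% of Selkirk directly, and Everline's stake falls to 9%.
Farida's side now holds 15% of Selkirk, not > 50%, so Farida still does not control Selkirk.
After the transaction, Farida's side holds 48% of Oakfield, not > 50%, so Farida still does not control Oakfield.
No new person acquires control, so the clause is not triggered.

No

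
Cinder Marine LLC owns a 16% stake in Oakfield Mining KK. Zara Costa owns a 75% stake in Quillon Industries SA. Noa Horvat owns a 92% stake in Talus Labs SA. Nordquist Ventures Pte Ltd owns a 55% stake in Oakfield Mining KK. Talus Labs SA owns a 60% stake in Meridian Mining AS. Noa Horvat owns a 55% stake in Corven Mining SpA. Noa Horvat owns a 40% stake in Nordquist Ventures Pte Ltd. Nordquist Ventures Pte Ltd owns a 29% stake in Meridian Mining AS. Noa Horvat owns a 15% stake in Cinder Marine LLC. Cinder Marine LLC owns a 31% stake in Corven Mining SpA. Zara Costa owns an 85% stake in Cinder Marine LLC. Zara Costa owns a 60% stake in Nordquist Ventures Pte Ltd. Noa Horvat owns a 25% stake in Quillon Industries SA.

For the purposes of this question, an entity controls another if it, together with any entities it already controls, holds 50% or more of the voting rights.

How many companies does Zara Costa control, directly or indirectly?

Zara holds 85% of Cinder, so Zara controls Cinder.
Zara holds 60% of Nordquist, so Zara controls Nordquist.
Nordquist and Cinder together hold 55% + 16% = 71% of Oakfield, so Zara controls Oakfield.
Zara holds 75% of Quillon, so Zara controls Quillon.
No other company's threshold is met.
Zara controls 4 companies.

4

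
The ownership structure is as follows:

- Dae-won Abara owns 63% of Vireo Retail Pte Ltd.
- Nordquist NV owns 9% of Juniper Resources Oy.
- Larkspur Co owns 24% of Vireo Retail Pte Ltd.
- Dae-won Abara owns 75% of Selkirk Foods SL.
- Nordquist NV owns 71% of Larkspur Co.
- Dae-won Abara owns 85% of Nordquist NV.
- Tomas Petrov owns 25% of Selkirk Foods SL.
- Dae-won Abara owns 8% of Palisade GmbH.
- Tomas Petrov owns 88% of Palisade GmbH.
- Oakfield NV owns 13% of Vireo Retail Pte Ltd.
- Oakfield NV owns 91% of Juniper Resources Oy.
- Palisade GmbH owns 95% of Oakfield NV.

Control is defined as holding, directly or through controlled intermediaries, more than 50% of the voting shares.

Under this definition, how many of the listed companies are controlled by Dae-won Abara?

Dae-won holds 75% of Selkirk, so Dae-won controls Selkirk.
Dae-won holds 85% of Nordquist, so Dae-won controls Nordquist.
Nordquist holds 71% of Larkspur, so Dae-won controls Larkspur.
Dae-won and Larkspur together hold 63% + 24% = 87% of Vireo, so Dae-won controls Vireo.
No other company's threshold is met.
Dae-won controls 4 companies.

4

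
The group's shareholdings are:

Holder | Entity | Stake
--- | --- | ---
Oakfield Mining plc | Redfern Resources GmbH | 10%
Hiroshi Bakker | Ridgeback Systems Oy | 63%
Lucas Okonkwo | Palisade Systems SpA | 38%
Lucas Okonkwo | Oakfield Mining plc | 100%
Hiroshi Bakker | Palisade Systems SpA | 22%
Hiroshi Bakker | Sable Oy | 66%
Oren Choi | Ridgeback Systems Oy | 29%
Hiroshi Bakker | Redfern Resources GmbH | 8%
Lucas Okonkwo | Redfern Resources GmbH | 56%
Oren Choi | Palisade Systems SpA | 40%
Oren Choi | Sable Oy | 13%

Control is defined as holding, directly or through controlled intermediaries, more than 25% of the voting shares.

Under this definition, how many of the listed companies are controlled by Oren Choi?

2

Oren holds 40% of Palisade, so Oren controls Palisade.
Oren holds 29% of Ridgeback, so Oren controls Ridgeback.
No other company's threshold is met.
Oren controls 2 companies.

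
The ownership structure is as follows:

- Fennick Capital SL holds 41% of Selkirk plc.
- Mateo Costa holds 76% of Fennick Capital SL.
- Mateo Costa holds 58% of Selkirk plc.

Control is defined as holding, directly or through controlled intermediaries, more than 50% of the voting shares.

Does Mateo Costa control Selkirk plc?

Yes

Mateo holds 76% of Fennick, so Mateo controls Fennick.
Fennick and Mateo together hold 41% + 58% = 99% of Selkirk, so Mateo controls Selkirk.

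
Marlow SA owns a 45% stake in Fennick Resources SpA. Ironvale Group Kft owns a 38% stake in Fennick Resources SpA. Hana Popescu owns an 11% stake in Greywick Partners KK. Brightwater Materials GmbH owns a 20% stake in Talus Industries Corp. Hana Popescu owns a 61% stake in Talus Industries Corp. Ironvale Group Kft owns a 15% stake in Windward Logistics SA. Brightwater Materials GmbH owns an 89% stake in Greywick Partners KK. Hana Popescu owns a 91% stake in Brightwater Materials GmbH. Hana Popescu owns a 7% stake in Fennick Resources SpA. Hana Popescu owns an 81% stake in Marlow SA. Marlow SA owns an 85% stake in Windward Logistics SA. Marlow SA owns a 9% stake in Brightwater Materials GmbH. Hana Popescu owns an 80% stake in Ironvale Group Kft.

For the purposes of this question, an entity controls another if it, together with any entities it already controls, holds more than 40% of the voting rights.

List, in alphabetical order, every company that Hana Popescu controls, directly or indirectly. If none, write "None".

Brightwater Materials GmbH, Fennick Resources SpA, Greywick Partners KK, Ironvale Group Kft, Marlow SA, Talus Industries Corp, Windward Logistics SA

Hana holds 81% of Marlow, so Hana controls Marlow.
Hana holds 80% of Ironvale, so Hana controls Ironvale.
Hana and Marlow together hold 91% + 9% = 100% of Brightwater, so Hana controls Brightwater.
Brightwater and Hana together hold 20% + 61% = 81% of Talus, so Hana controls Talus.
Ironvale and Hana and Marlow together hold 38% + 7% + 45% = 90% of Fennick, so Hana controls Fennick.
Ironvale and Marlow together hold 15% + 85% = 100% of Windward, so Hana controls Windward.
Brightwater and Hana together hold 89% + 11% = 100% of Greywick, so Hana controls Greywick.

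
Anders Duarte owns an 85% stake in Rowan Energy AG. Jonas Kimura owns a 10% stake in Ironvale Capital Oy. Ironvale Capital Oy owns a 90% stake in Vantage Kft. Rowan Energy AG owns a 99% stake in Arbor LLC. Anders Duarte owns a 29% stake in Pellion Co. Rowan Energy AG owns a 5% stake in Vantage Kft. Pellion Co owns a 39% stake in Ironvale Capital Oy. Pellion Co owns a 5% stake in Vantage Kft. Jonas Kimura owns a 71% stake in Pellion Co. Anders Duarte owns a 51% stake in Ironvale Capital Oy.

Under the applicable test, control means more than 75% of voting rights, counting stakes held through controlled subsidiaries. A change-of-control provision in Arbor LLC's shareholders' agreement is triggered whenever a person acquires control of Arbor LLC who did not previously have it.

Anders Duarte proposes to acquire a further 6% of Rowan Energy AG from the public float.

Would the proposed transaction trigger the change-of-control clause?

No

The purchase changes only Anders's holdings, so Anders is the only person who could newly come to control Arbor.
Anders holds 85% of Rowan, so Anders controls Rowan.
Rowan holds 99% of Arbor, so Anders controls Arbor.
So Anders already controls Arbor before the transaction.
After the purchase, Anders's direct stake in Rowan rises to 85% + 6% = 91%.
Anders controlled Arbor already, so this is not a new person acquiring control; every other person's position is unchanged or reduced.
No new person acquires control, so the clause is not triggered.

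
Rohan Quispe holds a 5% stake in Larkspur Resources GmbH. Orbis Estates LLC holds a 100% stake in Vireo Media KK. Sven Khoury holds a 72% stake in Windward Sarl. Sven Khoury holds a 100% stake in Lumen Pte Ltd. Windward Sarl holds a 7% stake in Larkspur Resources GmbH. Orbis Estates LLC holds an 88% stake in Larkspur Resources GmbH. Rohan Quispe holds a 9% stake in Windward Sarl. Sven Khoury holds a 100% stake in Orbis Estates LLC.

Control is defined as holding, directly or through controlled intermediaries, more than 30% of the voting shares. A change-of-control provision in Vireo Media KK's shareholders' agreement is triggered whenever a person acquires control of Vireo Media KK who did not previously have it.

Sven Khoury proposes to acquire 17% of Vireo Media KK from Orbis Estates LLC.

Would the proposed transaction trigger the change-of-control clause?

No

The purchase adds only to Sven's holdings (Orbis's stake shrinks), so Sven is the only person who could newly come to control Vireo.
Sven holds 100% of Orbis, so Sven controls Orbis.
Orbis holds 100% of Vireo, so Sven controls Vireo.
So Sven already controls Vireo before the transaction.
After the purchase, Sven holds 17% of Vireo directly, and Orbis's stake falls to 83%.
Sven controlled Vireo already, so this is not a new person acquiring control; every other person's position is unchanged or reduced.
No new person acquires control, so the clause is not triggered.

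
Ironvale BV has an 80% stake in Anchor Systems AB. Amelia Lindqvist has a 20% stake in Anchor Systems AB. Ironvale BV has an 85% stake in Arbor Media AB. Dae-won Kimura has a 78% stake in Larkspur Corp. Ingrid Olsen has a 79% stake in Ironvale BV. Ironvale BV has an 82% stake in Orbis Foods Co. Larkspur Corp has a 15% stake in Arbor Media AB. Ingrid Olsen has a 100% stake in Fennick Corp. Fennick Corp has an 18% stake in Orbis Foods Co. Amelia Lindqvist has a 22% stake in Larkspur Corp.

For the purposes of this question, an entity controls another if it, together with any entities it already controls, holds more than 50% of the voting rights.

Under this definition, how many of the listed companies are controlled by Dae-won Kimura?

Dae-won holds 78% of Larkspur, so Dae-won controls Larkspur.
No other company's threshold is met.
Dae-won controls 1 company.

1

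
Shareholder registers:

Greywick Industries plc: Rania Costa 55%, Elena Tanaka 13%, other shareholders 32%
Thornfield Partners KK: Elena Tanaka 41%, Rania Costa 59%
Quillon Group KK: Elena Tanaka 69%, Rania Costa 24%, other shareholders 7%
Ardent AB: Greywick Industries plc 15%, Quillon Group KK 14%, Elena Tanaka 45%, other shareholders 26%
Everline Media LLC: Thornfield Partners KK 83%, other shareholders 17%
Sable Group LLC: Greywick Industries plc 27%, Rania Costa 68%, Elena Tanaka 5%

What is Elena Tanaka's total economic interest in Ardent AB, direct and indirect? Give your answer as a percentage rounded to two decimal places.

Elena reaches Ardent along 3 paths.
Via Greywick: 13% × 15% = 1.95%.
Via Quillon: 69% × 14% = 9.66%.
Direct stake: 45% = 45%.
Total: 1.95% + 9.66% + 45% = 56.61%.

56.61%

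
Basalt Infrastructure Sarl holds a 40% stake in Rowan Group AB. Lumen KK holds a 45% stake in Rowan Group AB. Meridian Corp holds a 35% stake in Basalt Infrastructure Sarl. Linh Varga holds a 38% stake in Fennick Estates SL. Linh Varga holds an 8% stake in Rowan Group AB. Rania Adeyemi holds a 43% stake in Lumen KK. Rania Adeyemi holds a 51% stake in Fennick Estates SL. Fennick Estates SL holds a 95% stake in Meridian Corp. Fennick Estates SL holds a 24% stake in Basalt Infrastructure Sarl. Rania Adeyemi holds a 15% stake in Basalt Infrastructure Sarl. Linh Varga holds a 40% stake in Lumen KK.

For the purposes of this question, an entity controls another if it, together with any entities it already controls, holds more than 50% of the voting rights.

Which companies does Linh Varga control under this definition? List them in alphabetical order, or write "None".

None

Linh's largest direct stake is 40% in Lumen, which does not meet the threshold.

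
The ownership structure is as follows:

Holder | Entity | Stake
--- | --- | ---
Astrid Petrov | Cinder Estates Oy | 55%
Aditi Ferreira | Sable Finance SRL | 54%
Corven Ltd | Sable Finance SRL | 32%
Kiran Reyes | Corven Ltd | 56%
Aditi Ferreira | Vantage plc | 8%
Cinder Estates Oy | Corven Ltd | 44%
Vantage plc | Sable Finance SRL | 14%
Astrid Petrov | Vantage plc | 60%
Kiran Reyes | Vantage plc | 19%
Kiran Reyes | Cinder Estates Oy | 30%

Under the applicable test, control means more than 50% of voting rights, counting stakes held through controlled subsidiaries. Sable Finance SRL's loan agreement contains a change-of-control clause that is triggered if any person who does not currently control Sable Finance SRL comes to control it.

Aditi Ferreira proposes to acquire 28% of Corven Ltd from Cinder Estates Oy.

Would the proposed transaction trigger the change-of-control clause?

The purchase adds only to Aditi's holdings (Cinder's stake shrinks), so Aditi is the only person who could newly come to control Sable.
Aditi holds 54% of Sable, so Aditi controls Sable.
So Aditi already controls Sable before the transaction.
After the purchase, Aditi holds 28% of Corven directly, and Cinder's stake falls to 16%.
Aditi controlled Sable already, so this is not a new person acquiring control; every other person's position is unchanged or reduced.
No new person acquires control, so the clause is not triggered.

No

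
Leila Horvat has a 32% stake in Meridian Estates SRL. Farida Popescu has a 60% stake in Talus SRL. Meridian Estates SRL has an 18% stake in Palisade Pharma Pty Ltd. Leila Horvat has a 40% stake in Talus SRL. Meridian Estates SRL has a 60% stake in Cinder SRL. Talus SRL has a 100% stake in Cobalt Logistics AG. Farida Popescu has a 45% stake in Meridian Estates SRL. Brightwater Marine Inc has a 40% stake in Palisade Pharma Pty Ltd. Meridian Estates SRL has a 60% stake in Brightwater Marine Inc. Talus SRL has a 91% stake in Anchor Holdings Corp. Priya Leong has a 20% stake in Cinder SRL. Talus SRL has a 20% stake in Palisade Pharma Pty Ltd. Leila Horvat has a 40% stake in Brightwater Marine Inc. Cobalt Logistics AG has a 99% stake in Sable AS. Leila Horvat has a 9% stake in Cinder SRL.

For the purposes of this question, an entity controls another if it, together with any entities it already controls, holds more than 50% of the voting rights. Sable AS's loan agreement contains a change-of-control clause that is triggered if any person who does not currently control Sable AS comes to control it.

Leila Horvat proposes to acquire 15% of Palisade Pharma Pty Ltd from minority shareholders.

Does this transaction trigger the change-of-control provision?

The purchase changes only Leila's holdings, so Leila is the only person who could newly come to control Sable.
Leila's largest direct stake is 40% in Talus, which does not meet the threshold, so Leila controls no company.
Neither Leila nor any entity Leila controls holds any voting interest in Sable.
So before the transaction, Leila does not control Sable.
After the purchase, Leila holds 15% of Palisade directly.
Leila's side now holds 15% of Palisade, not > 50%, so Leila still does not control Palisade.
After the transaction, neither Leila nor any entity Leila controls holds a voting interest in Sable, so Leila still does not control it.
No new person acquires control, so the clause is not triggered.

No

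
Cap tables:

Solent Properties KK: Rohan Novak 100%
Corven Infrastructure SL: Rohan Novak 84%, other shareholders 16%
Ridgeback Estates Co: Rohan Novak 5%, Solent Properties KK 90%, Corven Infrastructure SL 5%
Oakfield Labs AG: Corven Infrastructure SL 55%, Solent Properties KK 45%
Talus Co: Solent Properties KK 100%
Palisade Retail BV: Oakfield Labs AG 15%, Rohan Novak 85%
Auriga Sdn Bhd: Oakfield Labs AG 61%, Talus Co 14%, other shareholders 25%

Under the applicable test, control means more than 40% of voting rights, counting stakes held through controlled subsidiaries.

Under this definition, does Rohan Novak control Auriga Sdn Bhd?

Rohan holds 100% of Solent, so Rohan controls Solent.
Solent holds 100% of Talus, so Rohan controls Talus.
Rohan holds 84% of Corven, so Rohan controls Corven.
Corven and Solent together hold 55% + 45% = 100% of Oakfield, so Rohan controls Oakfield.
Oakfield and Talus together hold 61% + 14% = 75% of Auriga, so Rohan controls Auriga.

Yes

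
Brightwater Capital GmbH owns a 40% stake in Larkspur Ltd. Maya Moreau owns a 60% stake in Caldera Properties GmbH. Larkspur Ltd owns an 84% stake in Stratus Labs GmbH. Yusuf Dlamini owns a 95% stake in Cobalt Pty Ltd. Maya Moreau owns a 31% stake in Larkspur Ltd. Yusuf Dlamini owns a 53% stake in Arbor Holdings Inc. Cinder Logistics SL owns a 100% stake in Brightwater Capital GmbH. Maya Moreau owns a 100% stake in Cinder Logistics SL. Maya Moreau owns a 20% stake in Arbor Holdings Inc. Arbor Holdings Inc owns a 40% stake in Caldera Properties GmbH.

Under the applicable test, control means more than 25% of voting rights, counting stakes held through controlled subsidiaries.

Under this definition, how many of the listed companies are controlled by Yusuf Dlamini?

3

Yusuf holds 53% of Arbor, so Yusuf controls Arbor.
Yusuf holds 95% of Cobalt, so Yusuf controls Cobalt.
Arbor holds 40% of Caldera, so Yusuf controls Caldera.
No other company's threshold is met.
Yusuf controls 3 companies.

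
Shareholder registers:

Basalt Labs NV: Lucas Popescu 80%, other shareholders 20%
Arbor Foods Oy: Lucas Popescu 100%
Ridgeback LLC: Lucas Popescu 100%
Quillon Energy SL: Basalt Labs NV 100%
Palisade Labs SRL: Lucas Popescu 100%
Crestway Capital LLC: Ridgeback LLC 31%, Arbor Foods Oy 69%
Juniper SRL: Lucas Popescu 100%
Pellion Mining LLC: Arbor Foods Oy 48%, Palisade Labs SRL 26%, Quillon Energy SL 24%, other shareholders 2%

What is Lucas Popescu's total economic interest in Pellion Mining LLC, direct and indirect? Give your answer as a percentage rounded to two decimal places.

Lucas reaches Pellion along 3 paths.
Via Arbor: 100% × 48% = 48%.
Via Palisade: 100% × 26% = 26%.
Via Basalt → Quillon: 80% × 100% × 24% = 19.2%.
Total: 48% + 26% + 19.2% = 93.2%.
Rounded: 93.20%.

93.20%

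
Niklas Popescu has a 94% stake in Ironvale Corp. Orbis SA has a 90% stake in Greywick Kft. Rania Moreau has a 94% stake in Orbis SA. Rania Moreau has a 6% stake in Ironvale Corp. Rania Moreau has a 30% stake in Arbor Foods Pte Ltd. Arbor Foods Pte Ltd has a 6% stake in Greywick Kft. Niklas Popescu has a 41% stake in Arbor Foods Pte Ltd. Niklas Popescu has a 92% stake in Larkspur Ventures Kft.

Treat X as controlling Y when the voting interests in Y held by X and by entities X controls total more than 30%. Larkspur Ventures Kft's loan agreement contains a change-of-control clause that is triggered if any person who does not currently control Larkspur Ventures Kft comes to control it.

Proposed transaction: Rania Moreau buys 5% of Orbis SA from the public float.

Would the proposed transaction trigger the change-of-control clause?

The purchase changes only Rania's holdings, so Rania is the only person who could newly come to control Larkspur.
Rania holds 94% of Orbis, so Rania controls Orbis.
Orbis holds 90% of Greywick, so Rania controls Greywick.
Neither Rania nor any entity Rania controls holds any voting interest in Larkspur.
So before the transaction, Rania does not control Larkspur.
After the purchase, Rania's direct stake in Orbis rises to 94% + 5% = 99%.
Rania holds 99% of Orbis, so Rania controls Orbis.
After the transaction, neither Rania nor any entity Rania controls holds a voting interest in Larkspur, so Rania still does not control it.
No new person acquires control, so the clause is not triggered.

No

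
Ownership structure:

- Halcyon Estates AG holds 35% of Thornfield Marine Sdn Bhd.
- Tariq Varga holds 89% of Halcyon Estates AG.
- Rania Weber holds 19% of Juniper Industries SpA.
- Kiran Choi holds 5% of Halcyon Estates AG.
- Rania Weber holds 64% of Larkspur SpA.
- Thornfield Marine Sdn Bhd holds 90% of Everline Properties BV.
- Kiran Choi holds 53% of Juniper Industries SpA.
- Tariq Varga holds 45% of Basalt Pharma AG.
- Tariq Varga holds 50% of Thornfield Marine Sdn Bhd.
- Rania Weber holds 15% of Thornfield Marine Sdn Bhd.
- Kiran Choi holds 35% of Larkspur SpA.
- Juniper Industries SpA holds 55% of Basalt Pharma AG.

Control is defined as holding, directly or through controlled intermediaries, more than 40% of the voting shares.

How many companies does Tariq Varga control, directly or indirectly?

4

Tariq holds 89% of Halcyon, so Tariq controls Halcyon.
Tariq and Halcyon together hold 50% + 35% = 85% of Thornfield, so Tariq controls Thornfield.
Thornfield holds 90% of Everline, so Tariq controls Everline.
Tariq holds 45% of Basalt, so Tariq controls Basalt.
No other company's threshold is met.
Tariq controls 4 companies.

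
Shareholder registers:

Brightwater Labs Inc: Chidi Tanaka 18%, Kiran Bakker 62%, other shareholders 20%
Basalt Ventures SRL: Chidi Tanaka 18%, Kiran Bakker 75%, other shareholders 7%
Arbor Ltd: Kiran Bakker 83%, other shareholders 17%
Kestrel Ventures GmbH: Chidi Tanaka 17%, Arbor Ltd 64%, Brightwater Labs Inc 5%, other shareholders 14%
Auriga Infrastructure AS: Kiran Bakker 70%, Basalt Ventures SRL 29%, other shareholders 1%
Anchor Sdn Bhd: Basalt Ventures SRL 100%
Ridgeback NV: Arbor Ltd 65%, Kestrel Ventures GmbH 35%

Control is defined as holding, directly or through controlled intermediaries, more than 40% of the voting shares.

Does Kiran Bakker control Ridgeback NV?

Yes

Kiran holds 62% of Brightwater, so Kiran controls Brightwater.
Kiran holds 83% of Arbor, so Kiran controls Arbor.
Arbor and Brightwater together hold 64% + 5% = 69% of Kestrel, so Kiran controls Kestrel.
Arbor and Kestrel together hold 65% + 35% = 100% of Ridgeback, so Kiran controls Ridgeback.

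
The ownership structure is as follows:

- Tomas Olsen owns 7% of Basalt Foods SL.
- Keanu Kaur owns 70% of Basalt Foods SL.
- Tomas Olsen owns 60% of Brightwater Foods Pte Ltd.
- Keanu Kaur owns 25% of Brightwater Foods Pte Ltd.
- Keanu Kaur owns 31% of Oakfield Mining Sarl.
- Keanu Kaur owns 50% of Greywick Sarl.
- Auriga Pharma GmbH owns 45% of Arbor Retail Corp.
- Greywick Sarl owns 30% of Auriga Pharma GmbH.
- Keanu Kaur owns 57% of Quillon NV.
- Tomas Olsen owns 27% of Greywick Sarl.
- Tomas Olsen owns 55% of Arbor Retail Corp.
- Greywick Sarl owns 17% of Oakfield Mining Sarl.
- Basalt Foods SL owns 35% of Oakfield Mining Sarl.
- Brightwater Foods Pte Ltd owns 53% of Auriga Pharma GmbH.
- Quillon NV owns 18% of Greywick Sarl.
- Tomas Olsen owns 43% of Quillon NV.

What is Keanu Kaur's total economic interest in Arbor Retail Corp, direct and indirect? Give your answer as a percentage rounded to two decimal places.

Keanu reaches Arbor along 3 paths.
Via Quillon → Greywick → Auriga: 57% × 18% × 30% × 45% = 1.3851%.
Via Greywick → Auriga: 50% × 30% × 45% = 6.75%.
Via Brightwater → Auriga: 25% × 53% × 45% = 5.9625%.
Total: 1.3851% + 6.75% + 5.9625% = 14.0976%.
Rounded: 14.10%.

14.10%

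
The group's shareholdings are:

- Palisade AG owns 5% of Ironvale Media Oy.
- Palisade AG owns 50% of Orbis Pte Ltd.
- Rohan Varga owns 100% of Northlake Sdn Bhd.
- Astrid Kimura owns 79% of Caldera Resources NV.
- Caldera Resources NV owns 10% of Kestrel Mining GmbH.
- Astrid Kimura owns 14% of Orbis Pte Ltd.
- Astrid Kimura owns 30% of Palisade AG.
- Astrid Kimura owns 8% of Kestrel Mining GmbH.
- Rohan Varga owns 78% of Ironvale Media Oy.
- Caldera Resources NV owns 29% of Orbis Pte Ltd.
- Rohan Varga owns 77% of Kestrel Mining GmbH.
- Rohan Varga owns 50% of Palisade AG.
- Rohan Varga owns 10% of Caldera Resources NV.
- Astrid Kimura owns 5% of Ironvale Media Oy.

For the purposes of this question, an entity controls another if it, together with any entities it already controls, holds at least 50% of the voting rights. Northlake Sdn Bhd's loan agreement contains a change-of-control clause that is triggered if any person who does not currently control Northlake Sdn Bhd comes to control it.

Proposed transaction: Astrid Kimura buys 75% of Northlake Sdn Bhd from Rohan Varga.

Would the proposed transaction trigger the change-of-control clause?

The purchase adds only to Astrid's holdings (Rohan's stake shrinks), so Astrid is the only person who could newly come to control Northlake.
Astrid holds 79% of Caldera, so Astrid controls Caldera.
Neither Astrid nor any entity Astrid controls holds any voting interest in Northlake.
So before the transaction, Astrid does not control Northlake.
After the purchase, Astrid holds 75% of Northlake directly, and Rohan's stake falls to 25%.
Astrid holds 75% of Northlake, so Astrid controls Northlake.
Astrid did not control Northlake before and does after, so the clause is triggered.

Yes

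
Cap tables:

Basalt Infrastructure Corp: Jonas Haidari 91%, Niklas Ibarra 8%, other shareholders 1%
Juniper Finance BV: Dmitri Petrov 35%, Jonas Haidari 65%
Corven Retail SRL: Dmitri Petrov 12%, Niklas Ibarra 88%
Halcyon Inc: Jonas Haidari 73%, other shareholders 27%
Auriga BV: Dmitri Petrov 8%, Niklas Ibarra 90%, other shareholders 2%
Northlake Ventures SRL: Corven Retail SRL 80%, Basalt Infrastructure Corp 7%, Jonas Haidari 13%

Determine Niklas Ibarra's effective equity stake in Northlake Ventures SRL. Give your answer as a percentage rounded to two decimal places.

70.96%

Niklas reaches Northlake along 2 paths.
Via Corven: 88% × 80% = 70.4%.
Via Basalt: 8% × 7% = 0.56%.
Total: 70.4% + 0.56% = 70.96%.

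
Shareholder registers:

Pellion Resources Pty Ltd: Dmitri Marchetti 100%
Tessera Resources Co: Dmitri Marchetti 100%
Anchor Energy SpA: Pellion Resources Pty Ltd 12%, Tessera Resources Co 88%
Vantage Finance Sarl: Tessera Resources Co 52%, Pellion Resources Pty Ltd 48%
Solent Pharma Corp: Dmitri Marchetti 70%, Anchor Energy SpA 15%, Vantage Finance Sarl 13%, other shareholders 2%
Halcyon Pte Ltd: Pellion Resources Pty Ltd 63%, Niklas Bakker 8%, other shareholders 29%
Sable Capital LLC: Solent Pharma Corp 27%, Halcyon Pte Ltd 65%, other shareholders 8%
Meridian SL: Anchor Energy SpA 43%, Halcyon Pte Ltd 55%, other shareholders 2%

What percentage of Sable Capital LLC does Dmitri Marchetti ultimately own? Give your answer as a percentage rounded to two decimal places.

Dmitri reaches Sable along 6 paths.
Via Solent: 70% × 27% = 18.9%.
Via Pellion → Anchor → Solent: 100% × 12% × 15% × 27% = 0.486%.
Via Tessera → Anchor → Solent: 100% × 88% × 15% × 27% = 3.564%.
Via Tessera → Vantage → Solent: 100% × 52% × 13% × 27% = 1.8252%.
Via Pellion → Vantage → Solent: 100% × 48% × 13% × 27% = 1.6848%.
Via Pellion → Halcyon: 100% × 63% × 65% = 40.95%.
Total: 18.9% + 0.486% + 3.564% + 1.8252% + 1.6848% + 40.95% = 67.41%.

67.41%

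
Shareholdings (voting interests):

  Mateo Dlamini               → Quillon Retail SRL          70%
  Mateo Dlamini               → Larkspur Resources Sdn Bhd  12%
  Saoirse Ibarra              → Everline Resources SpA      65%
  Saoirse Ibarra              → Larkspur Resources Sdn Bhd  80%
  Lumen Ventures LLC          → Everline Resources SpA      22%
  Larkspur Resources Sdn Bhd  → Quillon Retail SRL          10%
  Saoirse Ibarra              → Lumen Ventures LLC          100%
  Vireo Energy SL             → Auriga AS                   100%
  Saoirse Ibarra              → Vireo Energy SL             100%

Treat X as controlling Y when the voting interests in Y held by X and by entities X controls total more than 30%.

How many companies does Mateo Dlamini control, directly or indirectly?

1

Mateo holds 70% of Quillon, so Mateo controls Quillon.
No other company's threshold is met.
Mateo controls 1 company.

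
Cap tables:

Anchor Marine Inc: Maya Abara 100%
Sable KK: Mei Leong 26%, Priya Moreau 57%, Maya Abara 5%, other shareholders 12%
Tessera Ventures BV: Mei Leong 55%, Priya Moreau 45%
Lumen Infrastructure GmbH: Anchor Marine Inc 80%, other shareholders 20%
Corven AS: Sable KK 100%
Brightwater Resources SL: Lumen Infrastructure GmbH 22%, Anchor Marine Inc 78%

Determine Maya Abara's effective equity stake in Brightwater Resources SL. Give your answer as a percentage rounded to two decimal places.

95.60%

Maya reaches Brightwater along 2 paths.
Via Anchor → Lumen: 100% × 80% × 22% = 17.6%.
Via Anchor: 100% × 78% = 78%.
Total: 17.6% + 78% = 95.6%.
Rounded: 95.60%.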